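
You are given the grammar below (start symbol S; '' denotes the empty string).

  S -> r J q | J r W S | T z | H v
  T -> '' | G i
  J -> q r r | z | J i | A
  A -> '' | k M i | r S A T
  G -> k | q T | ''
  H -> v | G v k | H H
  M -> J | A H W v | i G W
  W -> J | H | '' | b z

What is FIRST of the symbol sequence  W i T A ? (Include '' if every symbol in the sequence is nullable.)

Add FIRST(W)\{''} = { b, i, k, q, r, v, z }; W is nullable, continue.
i is a terminal; add {i} and stop.

{ b, i, k, q, r, v, z }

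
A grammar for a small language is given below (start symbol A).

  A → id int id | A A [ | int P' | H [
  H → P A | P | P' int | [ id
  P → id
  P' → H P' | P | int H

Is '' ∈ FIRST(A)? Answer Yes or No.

No nonterminal in this grammar is nullable.
No production of A has an RHS whose symbols are all nullable, so A is not nullable.

No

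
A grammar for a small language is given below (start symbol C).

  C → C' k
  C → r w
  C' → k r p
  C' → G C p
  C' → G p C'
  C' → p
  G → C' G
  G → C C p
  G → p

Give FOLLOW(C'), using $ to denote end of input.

In C → C' k: add FIRST(k) = { k }.
In C' → G p C': C' is at the end, add FOLLOW(C') = { k, p, r }.
In G → C' G: add FIRST(G) = { k, p, r }.
Union: FOLLOW(C') = { k, p, r }.

{ k, p, r }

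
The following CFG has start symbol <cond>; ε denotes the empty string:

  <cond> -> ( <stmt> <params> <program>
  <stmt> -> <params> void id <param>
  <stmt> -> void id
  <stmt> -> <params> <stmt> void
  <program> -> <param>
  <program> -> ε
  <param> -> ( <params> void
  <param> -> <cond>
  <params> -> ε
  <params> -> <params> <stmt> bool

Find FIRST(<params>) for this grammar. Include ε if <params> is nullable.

<params> -> ε contributes ε.
From <params> -> <params> <stmt> bool: <params> nullable, take FIRST(<params>) ∪ FIRST(<stmt>) = { void }.
Union: FIRST(<params>) = { void, ε }.

{ void, ε }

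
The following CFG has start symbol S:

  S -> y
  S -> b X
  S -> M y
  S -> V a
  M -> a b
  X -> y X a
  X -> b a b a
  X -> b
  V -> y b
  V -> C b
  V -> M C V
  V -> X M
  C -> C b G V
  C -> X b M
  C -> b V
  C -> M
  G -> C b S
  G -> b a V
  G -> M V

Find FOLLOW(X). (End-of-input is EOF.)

{ EOF, a, b, y }

In S -> b X: X is at the end, add FOLLOW(S) = { EOF, a, b, y }.
In X -> y X a: add FIRST(a) = { a }.
In V -> X M: add FIRST(M) = { a }.
In C -> X b M: add FIRST(b M) = { b }.
Union: FOLLOW(X) = { EOF, a, b, y }.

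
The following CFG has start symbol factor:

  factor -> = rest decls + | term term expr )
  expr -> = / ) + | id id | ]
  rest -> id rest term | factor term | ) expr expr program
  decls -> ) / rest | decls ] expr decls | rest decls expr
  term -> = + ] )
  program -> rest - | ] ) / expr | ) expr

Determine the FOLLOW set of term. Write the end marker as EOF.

{ ), +, -, =, ], id }

In factor -> term term expr ): add FIRST(term expr )) = { = }.
In factor -> term term expr ): add FIRST(expr )) = { =, ], id }.
In rest -> id rest term: term is at the end, add FOLLOW(rest) = { ), +, -, =, ], id }.
In rest -> factor term: term is at the end, add FOLLOW(rest) = { ), +, -, =, ], id }.
Union: FOLLOW(term) = { ), +, -, =, ], id }.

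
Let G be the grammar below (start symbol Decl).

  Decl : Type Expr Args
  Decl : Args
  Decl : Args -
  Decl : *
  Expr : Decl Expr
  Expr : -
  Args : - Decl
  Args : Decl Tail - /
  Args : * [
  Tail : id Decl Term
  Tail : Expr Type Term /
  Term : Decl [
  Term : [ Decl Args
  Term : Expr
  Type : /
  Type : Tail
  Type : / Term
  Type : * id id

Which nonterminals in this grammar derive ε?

{ } (none)

No nonterminal has an empty production or an RHS whose symbols are all nullable.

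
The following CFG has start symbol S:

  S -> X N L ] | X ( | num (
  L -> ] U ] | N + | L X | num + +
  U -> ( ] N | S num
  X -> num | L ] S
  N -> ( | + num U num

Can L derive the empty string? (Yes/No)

No nonterminal in this grammar is nullable.
No production of L has an RHS whose symbols are all nullable, so L is not nullable.

No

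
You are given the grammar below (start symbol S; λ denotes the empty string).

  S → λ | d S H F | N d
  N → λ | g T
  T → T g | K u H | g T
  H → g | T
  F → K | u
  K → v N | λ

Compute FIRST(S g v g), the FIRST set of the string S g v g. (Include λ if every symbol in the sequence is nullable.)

{ d, g }

Add FIRST(S)\{λ} = { d, g }; S is nullable, continue.
g is a terminal; add {g} and stop.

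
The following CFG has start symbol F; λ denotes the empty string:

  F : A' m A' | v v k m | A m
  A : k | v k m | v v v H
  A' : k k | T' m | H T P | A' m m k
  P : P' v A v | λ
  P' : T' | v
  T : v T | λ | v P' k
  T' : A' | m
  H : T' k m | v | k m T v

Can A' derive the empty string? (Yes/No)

No

Nullable nonterminals: P, T.
No production of A' has an RHS whose symbols are all nullable, so A' is not nullable.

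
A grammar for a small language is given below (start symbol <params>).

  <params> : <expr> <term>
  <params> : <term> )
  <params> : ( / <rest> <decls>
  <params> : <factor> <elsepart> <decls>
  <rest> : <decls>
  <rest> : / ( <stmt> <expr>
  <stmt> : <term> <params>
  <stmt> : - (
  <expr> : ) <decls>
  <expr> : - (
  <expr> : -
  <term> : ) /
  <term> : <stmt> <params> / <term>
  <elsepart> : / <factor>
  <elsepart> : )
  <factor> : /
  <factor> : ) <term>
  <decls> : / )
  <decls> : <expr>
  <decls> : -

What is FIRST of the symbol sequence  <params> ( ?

Add FIRST(<params>) = { (, ), -, / }; <params> is not nullable, stop.

{ (, ), -, / }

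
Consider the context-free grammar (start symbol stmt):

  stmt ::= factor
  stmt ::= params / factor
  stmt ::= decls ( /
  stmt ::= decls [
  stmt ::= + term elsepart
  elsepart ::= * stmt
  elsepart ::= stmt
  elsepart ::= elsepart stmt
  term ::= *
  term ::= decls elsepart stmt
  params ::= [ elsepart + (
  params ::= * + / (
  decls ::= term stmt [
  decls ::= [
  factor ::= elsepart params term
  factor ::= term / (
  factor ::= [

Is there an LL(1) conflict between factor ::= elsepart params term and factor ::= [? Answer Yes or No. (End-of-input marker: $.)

Yes

FIRST(elsepart params term) = { *, +, [ } and FIRST([) = { [ }.
Both contain [, so the two alternatives are not disjoint — LL(1) conflict.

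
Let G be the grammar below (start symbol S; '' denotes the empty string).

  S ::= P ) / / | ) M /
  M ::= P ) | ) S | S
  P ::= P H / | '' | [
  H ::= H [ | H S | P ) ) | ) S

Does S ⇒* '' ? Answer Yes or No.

Nullable nonterminals: P.
No production of S has an RHS whose symbols are all nullable, so S is not nullable.

No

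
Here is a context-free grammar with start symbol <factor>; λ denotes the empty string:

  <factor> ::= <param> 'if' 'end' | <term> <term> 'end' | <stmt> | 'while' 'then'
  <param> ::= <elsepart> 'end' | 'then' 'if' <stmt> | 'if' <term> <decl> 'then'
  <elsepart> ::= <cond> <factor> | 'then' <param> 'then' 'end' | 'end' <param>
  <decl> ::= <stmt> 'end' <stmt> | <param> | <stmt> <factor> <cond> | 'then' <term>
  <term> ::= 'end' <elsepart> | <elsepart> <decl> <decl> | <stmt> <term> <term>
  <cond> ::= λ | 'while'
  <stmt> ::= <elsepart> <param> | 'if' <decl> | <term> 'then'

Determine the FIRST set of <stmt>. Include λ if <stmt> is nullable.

{ 'end', 'if', 'then', 'while' }

From <stmt> ::= <elsepart> <param>: add FIRST(<elsepart>) = { 'end', 'if', 'then', 'while' }.
<stmt> ::= 'if' <decl> contributes {'if'}.
From <stmt> ::= <term> 'then': add FIRST(<term>) = { 'end', 'if', 'then', 'while' }.
Union: FIRST(<stmt>) = { 'end', 'if', 'then', 'while' }.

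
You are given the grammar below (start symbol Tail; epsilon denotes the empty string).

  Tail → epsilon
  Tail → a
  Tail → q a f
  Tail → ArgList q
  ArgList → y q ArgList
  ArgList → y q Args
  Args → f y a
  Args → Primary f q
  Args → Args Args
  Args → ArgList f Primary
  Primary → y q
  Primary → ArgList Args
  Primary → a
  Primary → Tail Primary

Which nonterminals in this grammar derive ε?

Directly nullable (have an epsilon-production): Tail.
No other nonterminal has a production whose RHS symbols are all nullable.

{ Tail }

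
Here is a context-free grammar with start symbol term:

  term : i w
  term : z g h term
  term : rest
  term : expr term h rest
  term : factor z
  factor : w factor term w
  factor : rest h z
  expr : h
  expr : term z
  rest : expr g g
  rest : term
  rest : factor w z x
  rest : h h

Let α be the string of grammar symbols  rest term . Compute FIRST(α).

{ h, i, w, z }

Add FIRST(rest) = { h, i, w, z }; rest is not nullable, stop.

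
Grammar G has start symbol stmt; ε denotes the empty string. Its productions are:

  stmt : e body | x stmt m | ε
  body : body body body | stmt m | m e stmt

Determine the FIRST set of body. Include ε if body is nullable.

From body : body body body: add FIRST(body) = { e, m, x }.
From body : stmt m: stmt nullable, take FIRST(stmt) ∪ {m} = { e, m, x }.
body : m e stmt contributes {m}.
Union: FIRST(body) = { e, m, x }.

{ e, m, x }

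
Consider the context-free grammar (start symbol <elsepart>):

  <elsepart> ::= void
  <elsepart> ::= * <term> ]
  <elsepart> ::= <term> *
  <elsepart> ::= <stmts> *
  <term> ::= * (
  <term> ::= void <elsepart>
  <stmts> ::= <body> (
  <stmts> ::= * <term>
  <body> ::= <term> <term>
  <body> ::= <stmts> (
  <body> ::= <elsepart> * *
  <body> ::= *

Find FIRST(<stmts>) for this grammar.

From <stmts> ::= <body> (: add FIRST(<body>) = { *, void }.
<stmts> ::= * <term> contributes {*}.
Union: FIRST(<stmts>) = { *, void }.

{ *, void }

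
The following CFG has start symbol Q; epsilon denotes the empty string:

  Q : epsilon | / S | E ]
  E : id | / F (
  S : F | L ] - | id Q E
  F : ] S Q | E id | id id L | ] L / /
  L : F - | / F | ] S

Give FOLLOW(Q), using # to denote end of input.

Q is the start symbol, so # ∈ FOLLOW(Q).
In S : id Q E: add FIRST(E) = { /, id }.
In F : ] S Q: Q is at the end, add FOLLOW(F) = { #, (, -, /, ], id }.
Union: FOLLOW(Q) = { #, (, -, /, ], id }.

{ #, (, -, /, ], id }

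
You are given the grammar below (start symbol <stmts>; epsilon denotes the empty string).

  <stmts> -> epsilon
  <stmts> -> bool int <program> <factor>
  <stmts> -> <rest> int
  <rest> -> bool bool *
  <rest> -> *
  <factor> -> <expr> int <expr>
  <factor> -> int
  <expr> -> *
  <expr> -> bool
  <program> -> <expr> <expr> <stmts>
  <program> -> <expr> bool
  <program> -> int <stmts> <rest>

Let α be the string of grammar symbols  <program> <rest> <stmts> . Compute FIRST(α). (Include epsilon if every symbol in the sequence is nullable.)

Add FIRST(<program>) = { *, bool, int }; <program> is not nullable, stop.

{ *, bool, int }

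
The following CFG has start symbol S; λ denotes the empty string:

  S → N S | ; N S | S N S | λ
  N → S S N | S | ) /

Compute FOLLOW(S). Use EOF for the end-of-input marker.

S is the start symbol, so EOF ∈ FOLLOW(S).
In S → N S: S is at the end, add FOLLOW(S) = { EOF, ), ; }.
In S → ; N S: S is at the end, add FOLLOW(S) = { EOF, ), ; }.
In S → S N S: add FIRST(N S)\{λ} = { ), ; }.
  Since N S is nullable, also add FOLLOW(S) = { EOF, ), ; }.
In S → S N S: S is at the end, add FOLLOW(S) = { EOF, ), ; }.
In N → S S N: add FIRST(S N)\{λ} = { ), ; }.
  Since S N is nullable, also add FOLLOW(N) = { EOF, ), ; }.
In N → S S N: add FIRST(N)\{λ} = { ), ; }.
  Since N is nullable, also add FOLLOW(N) = { EOF, ), ; }.
In N → S: S is at the end, add FOLLOW(N) = { EOF, ), ; }.
Union: FOLLOW(S) = { EOF, ), ; }.

{ EOF, ), ; }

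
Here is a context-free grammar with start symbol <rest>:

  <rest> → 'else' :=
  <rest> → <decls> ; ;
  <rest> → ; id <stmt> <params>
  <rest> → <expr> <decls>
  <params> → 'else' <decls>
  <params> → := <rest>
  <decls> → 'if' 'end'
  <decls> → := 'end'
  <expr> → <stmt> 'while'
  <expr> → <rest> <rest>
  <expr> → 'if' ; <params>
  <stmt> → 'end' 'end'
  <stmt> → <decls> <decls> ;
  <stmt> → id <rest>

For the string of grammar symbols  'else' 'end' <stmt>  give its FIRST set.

{ 'else' }

'else' is a terminal; add {'else'} and stop.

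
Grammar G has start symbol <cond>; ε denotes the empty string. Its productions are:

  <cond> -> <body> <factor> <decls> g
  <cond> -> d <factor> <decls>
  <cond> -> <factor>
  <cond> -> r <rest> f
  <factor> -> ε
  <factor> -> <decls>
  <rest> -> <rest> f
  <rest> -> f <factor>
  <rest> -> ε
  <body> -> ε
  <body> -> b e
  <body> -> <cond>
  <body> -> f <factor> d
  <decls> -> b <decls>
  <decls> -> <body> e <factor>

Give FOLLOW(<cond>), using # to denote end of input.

{ #, b, d, e, f, r }

<cond> is the start symbol, so # ∈ FOLLOW(<cond>).
In <body> -> <cond>: <cond> is at the end, add FOLLOW(<body>) = { b, d, e, f, r }.
Union: FOLLOW(<cond>) = { #, b, d, e, f, r }.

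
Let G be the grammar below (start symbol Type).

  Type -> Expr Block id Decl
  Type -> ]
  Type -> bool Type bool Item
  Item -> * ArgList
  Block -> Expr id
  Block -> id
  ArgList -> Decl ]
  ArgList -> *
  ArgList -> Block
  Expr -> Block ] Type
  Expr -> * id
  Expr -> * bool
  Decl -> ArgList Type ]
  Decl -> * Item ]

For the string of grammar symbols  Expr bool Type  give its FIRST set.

Add FIRST(Expr) = { *, id }; Expr is not nullable, stop.

{ *, id }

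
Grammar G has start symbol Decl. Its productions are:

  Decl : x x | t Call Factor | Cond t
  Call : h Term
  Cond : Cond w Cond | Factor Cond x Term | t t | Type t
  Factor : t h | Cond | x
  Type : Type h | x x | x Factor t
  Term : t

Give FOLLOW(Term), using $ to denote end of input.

{ $, t, w, x }

In Call : h Term: Term is at the end, add FOLLOW(Call) = { t, x }.
In Cond : Factor Cond x Term: Term is at the end, add FOLLOW(Cond) = { $, t, w, x }.
Union: FOLLOW(Term) = { $, t, w, x }.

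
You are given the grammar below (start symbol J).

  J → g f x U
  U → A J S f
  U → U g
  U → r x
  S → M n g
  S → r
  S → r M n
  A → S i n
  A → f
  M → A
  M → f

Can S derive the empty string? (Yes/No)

No nonterminal in this grammar is nullable.
No production of S has an RHS whose symbols are all nullable, so S is not nullable.

No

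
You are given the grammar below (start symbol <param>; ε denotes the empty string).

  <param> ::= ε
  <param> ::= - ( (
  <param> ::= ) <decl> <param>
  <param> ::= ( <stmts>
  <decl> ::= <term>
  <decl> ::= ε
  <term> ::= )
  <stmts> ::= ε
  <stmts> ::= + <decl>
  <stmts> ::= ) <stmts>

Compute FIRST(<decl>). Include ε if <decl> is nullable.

From <decl> ::= <term>: add FIRST(<term>) = { ) }.
<decl> ::= ε contributes ε.
Union: FIRST(<decl>) = { ), ε }.

{ ), ε }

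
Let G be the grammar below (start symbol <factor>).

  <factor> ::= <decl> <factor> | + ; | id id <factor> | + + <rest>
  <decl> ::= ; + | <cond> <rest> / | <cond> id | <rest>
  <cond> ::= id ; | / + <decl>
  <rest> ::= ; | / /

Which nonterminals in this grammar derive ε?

{ } (none)

No nonterminal has an empty production or an RHS whose symbols are all nullable.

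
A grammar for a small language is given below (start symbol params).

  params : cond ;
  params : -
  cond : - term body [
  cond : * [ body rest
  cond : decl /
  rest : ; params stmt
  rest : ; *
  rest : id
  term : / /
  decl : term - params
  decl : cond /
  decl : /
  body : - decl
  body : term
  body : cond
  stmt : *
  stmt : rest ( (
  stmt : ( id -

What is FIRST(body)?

body : - decl contributes {-}.
From body : term: add FIRST(term) = { / }.
From body : cond: add FIRST(cond) = { *, -, / }.
Union: FIRST(body) = { *, -, / }.

{ *, -, / }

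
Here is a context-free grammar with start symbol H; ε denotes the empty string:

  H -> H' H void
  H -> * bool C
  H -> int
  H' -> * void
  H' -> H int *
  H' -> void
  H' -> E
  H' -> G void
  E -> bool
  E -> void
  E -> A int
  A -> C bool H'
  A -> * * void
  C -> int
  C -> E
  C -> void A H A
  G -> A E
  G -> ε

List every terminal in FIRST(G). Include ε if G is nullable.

{ *, bool, int, void, ε }

From G -> A E: add FIRST(A) = { *, bool, int, void }.
G -> ε contributes ε.
Union: FIRST(G) = { *, bool, int, void, ε }.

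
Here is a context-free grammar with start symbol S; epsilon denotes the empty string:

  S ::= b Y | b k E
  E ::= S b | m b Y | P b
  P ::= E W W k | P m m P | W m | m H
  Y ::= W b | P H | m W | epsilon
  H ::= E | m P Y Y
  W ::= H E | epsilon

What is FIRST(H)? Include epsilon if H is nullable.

{ b, m }

From H ::= E: add FIRST(E) = { b, m }.
H ::= m P Y Y contributes {m}.
Union: FIRST(H) = { b, m }.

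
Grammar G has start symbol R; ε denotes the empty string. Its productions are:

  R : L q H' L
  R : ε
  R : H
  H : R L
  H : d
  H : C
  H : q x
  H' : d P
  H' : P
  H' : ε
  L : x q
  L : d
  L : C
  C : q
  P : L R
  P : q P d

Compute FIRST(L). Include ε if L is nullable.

{ d, q, x }

L : x q contributes {x}.
L : d contributes {d}.
From L : C: add FIRST(C) = { q }.
Union: FIRST(L) = { d, q, x }.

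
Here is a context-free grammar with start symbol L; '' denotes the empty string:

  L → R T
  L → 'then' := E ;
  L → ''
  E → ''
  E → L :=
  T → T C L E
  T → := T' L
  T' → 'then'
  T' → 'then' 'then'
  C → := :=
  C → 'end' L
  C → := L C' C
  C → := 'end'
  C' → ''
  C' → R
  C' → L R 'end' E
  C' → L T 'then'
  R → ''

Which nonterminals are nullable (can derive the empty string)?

Directly nullable (have an ''-production): L, E, C', R.
No other nonterminal has a production whose RHS symbols are all nullable.

{ C', E, L, R }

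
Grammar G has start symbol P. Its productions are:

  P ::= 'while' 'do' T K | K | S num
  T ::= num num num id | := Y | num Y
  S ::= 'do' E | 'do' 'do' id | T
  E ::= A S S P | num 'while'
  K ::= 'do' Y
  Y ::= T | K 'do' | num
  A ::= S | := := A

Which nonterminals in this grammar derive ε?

No nonterminal has an empty production or an RHS whose symbols are all nullable.

{ } (none)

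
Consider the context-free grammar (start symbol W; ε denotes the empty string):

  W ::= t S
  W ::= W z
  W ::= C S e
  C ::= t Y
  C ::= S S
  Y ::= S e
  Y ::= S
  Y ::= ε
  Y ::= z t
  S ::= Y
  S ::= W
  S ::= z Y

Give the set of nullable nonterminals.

{ C, S, Y }

Directly nullable (have an ε-production): Y.
C ::= S S with every symbol nullable, so C is nullable.
S ::= Y with every symbol nullable, so S is nullable.
No other nonterminal has a production whose RHS symbols are all nullable.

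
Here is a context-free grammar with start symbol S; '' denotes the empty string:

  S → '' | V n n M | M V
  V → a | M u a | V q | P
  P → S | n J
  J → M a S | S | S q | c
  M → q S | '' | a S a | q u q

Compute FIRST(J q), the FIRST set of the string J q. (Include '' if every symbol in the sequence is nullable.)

{ a, c, n, q, u }

Add FIRST(J)\{''} = { a, c, n, q, u }; J is nullable, continue.
q is a terminal; add {q} and stop.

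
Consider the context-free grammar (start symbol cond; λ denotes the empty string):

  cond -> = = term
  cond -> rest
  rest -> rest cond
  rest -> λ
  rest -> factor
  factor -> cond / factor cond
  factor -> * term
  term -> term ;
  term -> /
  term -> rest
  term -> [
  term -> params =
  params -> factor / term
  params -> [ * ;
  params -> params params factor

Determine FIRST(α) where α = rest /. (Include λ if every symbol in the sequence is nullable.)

Add FIRST(rest)\{λ} = { *, /, = }; rest is nullable, continue.
/ is a terminal; add {/} and stop.

{ *, /, = }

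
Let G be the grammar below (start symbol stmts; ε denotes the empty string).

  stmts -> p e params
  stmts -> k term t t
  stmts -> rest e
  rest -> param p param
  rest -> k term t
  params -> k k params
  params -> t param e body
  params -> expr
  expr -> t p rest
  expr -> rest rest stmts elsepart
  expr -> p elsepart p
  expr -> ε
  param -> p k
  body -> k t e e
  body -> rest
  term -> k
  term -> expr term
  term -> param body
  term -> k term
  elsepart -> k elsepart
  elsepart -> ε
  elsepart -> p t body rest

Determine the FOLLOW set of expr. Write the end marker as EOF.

{ EOF, k, p, t }

In params -> expr: expr is at the end, add FOLLOW(params) = { EOF, k, p, t }.
In term -> expr term: add FIRST(term) = { k, p, t }.
Union: FOLLOW(expr) = { EOF, k, p, t }.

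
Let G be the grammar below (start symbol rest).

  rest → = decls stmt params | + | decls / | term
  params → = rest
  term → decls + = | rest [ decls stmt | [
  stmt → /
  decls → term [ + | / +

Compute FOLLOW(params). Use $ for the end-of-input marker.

In rest → = decls stmt params: params is at the end, add FOLLOW(rest) = { $, [ }.
Union: FOLLOW(params) = { $, [ }.

{ $, [ }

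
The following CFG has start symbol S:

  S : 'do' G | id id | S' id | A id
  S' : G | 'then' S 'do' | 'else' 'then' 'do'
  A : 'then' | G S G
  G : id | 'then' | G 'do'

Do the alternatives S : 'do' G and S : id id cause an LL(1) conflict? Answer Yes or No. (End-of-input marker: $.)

No

FIRST('do' G) = { 'do' } and FIRST(id id) = { id }.
The FIRST sets are disjoint and neither alternative is nullable — no conflict.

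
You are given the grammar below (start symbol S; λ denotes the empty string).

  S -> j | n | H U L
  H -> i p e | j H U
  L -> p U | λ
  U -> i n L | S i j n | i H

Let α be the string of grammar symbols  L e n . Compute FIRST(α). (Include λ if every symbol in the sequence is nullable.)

Add FIRST(L)\{λ} = { p }; L is nullable, continue.
e is a terminal; add {e} and stop.

{ e, p }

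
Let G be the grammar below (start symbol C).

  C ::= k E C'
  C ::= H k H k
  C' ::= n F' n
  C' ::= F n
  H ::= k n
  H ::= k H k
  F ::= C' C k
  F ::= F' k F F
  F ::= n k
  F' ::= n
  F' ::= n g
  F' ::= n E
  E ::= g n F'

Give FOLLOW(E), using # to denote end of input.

{ k, n }

In C ::= k E C': add FIRST(C') = { n }.
In F' ::= n E: E is at the end, add FOLLOW(F') = { k, n }.
Union: FOLLOW(E) = { k, n }.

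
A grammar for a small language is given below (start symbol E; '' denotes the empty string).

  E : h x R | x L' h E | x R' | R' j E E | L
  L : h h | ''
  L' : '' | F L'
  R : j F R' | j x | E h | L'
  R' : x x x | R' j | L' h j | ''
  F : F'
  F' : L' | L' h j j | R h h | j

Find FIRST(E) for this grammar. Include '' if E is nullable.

E : h x R contributes {h}.
E : x L' h E contributes {x}.
E : x R' contributes {x}.
From E : R' j E E: R' nullable, take FIRST(R') ∪ {j} = { h, j, x }.
From E : L: add FIRST(L) = { h, '' } (including '' since L is nullable).
Union: FIRST(E) = { h, j, x, '' }.

{ h, j, x, '' }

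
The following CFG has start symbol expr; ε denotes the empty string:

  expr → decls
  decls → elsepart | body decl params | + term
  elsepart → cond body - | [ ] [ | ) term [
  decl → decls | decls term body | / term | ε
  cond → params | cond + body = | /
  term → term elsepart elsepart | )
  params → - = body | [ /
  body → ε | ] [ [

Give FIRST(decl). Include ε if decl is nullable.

From decl → decls: add FIRST(decls) = { ), +, -, /, [, ] }.
From decl → decls term body: add FIRST(decls) = { ), +, -, /, [, ] }.
decl → / term contributes {/}.
decl → ε contributes ε.
Union: FIRST(decl) = { ), +, -, /, [, ], ε }.

{ ), +, -, /, [, ], ε }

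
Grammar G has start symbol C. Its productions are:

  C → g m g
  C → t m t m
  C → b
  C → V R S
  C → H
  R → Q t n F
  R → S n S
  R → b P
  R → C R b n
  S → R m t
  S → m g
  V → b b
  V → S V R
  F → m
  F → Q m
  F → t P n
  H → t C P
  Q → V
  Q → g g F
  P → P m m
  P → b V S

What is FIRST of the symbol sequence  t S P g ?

{ t }

t is a terminal; add {t} and stop.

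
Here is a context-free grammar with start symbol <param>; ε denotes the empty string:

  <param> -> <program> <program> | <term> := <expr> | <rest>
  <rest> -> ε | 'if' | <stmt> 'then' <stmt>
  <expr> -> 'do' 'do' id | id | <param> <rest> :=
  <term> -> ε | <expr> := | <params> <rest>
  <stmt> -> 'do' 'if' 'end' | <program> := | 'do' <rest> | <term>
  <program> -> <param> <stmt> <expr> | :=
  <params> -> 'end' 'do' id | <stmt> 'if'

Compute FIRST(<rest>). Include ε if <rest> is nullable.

<rest> -> ε contributes ε.
<rest> -> 'if' contributes {'if'}.
From <rest> -> <stmt> 'then' <stmt>: <stmt> nullable, take FIRST(<stmt>) ∪ {'then'} = { 'do', 'end', 'if', 'then', :=, id }.
Union: FIRST(<rest>) = { 'do', 'end', 'if', 'then', :=, id, ε }.

{ 'do', 'end', 'if', 'then', :=, id, ε }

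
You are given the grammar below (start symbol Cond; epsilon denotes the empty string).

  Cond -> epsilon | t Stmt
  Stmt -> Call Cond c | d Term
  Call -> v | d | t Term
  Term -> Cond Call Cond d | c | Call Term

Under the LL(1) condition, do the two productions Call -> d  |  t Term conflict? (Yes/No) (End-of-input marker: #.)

FIRST(d) = { d } and FIRST(t Term) = { t }.
The FIRST sets are disjoint and neither alternative is nullable — no conflict.

No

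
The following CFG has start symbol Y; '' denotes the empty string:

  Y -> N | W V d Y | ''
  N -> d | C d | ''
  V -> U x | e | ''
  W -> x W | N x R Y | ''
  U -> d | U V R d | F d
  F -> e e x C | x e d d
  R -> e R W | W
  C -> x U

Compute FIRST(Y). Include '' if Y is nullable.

{ d, e, x, '' }

From Y -> N: add FIRST(N) = { d, x, '' } (including '' since N is nullable).
From Y -> W V d Y: W, V nullable, take FIRST(W) ∪ FIRST(V) ∪ {d} = { d, e, x }.
Y -> '' contributes ''.
Union: FIRST(Y) = { d, e, x, '' }.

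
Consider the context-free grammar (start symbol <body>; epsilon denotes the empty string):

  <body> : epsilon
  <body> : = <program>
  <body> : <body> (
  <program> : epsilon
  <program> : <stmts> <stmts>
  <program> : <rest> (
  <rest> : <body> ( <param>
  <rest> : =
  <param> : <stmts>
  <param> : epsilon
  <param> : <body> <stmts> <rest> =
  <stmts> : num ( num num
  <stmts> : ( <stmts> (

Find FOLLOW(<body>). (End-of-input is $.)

<body> is the start symbol, so $ ∈ FOLLOW(<body>).
In <body> : <body> (: add FIRST(() = { ( }.
In <rest> : <body> ( <param>: add FIRST(( <param>) = { ( }.
In <param> : <body> <stmts> <rest> =: add FIRST(<stmts> <rest> =) = { (, num }.
Union: FOLLOW(<body>) = { $, (, num }.

{ $, (, num }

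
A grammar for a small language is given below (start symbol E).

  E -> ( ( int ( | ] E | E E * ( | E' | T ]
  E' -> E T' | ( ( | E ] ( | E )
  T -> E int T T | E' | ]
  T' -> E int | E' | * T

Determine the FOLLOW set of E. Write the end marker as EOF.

{ EOF, (, ), *, ], int }

E is the start symbol, so EOF ∈ FOLLOW(E).
In E -> ] E: E is at the end, add FOLLOW(E) = { EOF, (, ), *, ], int }.
In E -> E E * (: add FIRST(E * () = { (, ] }.
In E -> E E * (: add FIRST(* () = { * }.
In E' -> E T': add FIRST(T') = { (, *, ] }.
In E' -> E ] (: add FIRST(] () = { ] }.
In E' -> E ): add FIRST()) = { ) }.
In T -> E int T T: add FIRST(int T T) = { int }.
In T' -> E int: add FIRST(int) = { int }.
Union: FOLLOW(E) = { EOF, (, ), *, ], int }.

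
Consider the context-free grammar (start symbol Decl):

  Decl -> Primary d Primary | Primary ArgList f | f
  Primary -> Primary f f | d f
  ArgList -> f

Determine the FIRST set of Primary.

{ d }

From Primary -> Primary f f: add FIRST(Primary) = { d }.
Primary -> d f contributes {d}.
Union: FIRST(Primary) = { d }.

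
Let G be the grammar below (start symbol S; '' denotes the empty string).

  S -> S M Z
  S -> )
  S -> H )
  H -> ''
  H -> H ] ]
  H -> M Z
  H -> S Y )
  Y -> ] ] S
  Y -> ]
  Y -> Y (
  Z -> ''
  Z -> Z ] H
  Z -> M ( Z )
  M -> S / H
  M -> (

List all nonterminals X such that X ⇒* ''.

Directly nullable (have an ''-production): H, Z.
No other nonterminal has a production whose RHS symbols are all nullable.

{ H, Z }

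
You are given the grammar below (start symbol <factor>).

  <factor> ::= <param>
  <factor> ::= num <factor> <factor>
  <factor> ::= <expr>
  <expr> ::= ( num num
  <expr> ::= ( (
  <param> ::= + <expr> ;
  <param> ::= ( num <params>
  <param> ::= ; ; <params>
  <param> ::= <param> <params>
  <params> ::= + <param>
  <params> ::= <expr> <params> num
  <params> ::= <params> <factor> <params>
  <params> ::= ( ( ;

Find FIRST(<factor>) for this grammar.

{ (, +, ;, num }

From <factor> ::= <param>: add FIRST(<param>) = { (, +, ; }.
<factor> ::= num <factor> <factor> contributes {num}.
From <factor> ::= <expr>: add FIRST(<expr>) = { ( }.
Union: FIRST(<factor>) = { (, +, ;, num }.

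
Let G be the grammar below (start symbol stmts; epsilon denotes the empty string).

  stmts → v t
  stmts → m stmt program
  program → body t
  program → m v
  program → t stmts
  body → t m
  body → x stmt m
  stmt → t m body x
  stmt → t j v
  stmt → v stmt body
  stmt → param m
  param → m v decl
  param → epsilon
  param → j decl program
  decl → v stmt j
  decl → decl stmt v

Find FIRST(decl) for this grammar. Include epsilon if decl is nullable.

{ v }

decl → v stmt j contributes {v}.
From decl → decl stmt v: add FIRST(decl) = { v }.
Union: FIRST(decl) = { v }.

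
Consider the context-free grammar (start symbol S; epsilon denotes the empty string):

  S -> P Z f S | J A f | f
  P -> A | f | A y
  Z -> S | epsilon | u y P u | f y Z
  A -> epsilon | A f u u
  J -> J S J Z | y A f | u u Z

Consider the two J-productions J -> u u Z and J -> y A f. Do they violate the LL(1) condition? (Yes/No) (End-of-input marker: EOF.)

No

FIRST(u u Z) = { u } and FIRST(y A f) = { y }.
The FIRST sets are disjoint and neither alternative is nullable — no conflict.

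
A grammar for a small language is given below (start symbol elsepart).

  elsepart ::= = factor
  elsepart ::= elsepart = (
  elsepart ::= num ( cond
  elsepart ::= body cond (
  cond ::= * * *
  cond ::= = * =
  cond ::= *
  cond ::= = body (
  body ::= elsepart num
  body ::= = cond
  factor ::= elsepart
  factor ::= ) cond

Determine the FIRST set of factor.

{ ), =, num }

From factor ::= elsepart: add FIRST(elsepart) = { =, num }.
factor ::= ) cond contributes {)}.
Union: FIRST(factor) = { ), =, num }.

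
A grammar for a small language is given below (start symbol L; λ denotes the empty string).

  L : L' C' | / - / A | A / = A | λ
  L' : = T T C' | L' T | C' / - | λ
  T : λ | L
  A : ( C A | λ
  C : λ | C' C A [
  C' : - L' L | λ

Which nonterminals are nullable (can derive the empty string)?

Directly nullable (have an λ-production): L, L', T, A, C, C'.

{ A, C, C', L, L', T }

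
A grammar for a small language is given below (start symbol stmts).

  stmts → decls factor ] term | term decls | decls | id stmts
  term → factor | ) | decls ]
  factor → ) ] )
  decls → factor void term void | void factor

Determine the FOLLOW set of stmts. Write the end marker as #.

{ # }

stmts is the start symbol, so # ∈ FOLLOW(stmts).
In stmts → id stmts: stmts is at the end, add FOLLOW(stmts) = { # }.
Union: FOLLOW(stmts) = { # }.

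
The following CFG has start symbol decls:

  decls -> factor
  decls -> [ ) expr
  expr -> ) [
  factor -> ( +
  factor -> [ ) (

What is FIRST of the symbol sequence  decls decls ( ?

{ (, [ }

Add FIRST(decls) = { (, [ }; decls is not nullable, stop.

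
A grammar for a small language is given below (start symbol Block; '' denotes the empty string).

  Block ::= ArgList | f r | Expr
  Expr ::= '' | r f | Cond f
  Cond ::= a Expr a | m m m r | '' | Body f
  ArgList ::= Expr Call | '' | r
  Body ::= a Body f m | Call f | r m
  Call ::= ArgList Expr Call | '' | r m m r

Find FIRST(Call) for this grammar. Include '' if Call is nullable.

{ a, f, m, r, '' }

From Call ::= ArgList Expr Call: ArgList, Expr, Call nullable, take FIRST(ArgList) ∪ FIRST(Expr) ∪ FIRST(Call) = { a, f, m, r }; also '' since the whole RHS is nullable.
Call ::= '' contributes ''.
Call ::= r m m r contributes {r}.
Union: FIRST(Call) = { a, f, m, r, '' }.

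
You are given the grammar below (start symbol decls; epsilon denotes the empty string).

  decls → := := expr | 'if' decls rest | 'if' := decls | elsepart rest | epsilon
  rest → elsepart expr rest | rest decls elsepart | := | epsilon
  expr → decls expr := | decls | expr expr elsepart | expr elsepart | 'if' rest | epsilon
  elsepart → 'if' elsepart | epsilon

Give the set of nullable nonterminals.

{ decls, elsepart, expr, rest }

Directly nullable (have an epsilon-production): decls, rest, expr, elsepart.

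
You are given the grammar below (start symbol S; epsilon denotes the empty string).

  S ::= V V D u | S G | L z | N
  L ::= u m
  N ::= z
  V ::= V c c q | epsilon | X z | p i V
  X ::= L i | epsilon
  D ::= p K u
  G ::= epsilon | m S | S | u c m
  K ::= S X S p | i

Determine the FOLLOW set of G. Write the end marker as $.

In S ::= S G: G is at the end, add FOLLOW(S) = { $, c, m, p, u, z }.
Union: FOLLOW(G) = { $, c, m, p, u, z }.

{ $, c, m, p, u, z }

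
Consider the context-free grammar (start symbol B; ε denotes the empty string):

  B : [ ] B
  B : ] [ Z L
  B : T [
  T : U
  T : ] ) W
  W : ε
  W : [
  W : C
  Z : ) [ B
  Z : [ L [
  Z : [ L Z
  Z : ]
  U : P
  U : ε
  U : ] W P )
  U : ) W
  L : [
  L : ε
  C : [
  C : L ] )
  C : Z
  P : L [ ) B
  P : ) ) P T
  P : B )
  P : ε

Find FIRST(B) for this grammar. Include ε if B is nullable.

B : [ ] B contributes {[}.
B : ] [ Z L contributes {]}.
From B : T [: T nullable, take FIRST(T) ∪ {[} = { ), [, ] }.
Union: FIRST(B) = { ), [, ] }.

{ ), [, ] }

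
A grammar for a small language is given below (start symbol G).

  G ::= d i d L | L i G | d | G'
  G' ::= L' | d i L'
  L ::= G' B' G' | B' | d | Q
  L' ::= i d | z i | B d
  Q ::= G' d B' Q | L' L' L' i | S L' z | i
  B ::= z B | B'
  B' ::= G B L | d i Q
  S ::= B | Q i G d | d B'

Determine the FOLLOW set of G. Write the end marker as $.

G is the start symbol, so $ ∈ FOLLOW(G).
In G ::= L i G: G is at the end, add FOLLOW(G) = { $, d, i, z }.
In B' ::= G B L: add FIRST(B L) = { d, i, z }.
In S ::= Q i G d: add FIRST(d) = { d }.
Union: FOLLOW(G) = { $, d, i, z }.

{ $, d, i, z }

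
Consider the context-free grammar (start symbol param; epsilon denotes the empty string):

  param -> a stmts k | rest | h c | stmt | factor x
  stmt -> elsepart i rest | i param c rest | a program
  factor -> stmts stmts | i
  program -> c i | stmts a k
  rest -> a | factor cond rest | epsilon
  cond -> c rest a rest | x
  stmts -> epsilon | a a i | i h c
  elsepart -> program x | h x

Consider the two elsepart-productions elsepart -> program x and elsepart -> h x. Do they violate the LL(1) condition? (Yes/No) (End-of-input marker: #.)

No

FIRST(program x) = { a, c, i } and FIRST(h x) = { h }.
The FIRST sets are disjoint and neither alternative is nullable — no conflict.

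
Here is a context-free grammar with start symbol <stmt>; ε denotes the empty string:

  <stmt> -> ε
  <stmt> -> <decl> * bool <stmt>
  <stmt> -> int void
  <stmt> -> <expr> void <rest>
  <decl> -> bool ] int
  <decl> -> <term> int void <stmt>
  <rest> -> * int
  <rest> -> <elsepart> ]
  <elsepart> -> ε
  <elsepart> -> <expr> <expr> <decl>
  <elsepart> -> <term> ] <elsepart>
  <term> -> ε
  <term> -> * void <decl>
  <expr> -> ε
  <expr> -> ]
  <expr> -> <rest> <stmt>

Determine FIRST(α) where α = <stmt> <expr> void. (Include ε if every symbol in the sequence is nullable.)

Add FIRST(<stmt>)\{ε} = { *, ], bool, int, void }; <stmt> is nullable, continue.
Add FIRST(<expr>)\{ε} = { *, ], bool, int }; <expr> is nullable, continue.
void is a terminal; add {void} and stop.

{ *, ], bool, int, void }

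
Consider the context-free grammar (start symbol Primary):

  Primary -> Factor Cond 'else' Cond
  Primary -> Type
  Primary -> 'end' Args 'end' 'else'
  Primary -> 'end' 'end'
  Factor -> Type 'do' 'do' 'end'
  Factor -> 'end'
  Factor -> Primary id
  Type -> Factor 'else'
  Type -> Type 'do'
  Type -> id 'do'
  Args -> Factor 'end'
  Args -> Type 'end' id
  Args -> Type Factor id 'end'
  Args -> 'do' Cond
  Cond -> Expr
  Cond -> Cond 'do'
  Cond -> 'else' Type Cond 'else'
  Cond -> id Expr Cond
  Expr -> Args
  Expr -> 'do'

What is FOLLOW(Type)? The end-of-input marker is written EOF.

In Primary -> Type: Type is at the end, add FOLLOW(Primary) = { EOF, id }.
In Factor -> Type 'do' 'do' 'end': add FIRST('do' 'do' 'end') = { 'do' }.
In Type -> Type 'do': add FIRST('do') = { 'do' }.
In Args -> Type 'end' id: add FIRST('end' id) = { 'end' }.
In Args -> Type Factor id 'end': add FIRST(Factor id 'end') = { 'end', id }.
In Cond -> 'else' Type Cond 'else': add FIRST(Cond 'else') = { 'do', 'else', 'end', id }.
Union: FOLLOW(Type) = { EOF, 'do', 'else', 'end', id }.

{ EOF, 'do', 'else', 'end', id }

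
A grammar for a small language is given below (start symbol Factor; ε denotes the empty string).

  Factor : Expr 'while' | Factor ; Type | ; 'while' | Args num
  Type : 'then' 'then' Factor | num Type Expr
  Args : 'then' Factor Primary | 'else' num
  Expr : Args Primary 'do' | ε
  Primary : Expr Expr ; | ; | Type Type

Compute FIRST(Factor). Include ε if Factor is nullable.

{ 'else', 'then', 'while', ; }

From Factor : Expr 'while': Expr nullable, take FIRST(Expr) ∪ {'while'} = { 'else', 'then', 'while' }.
From Factor : Factor ; Type: add FIRST(Factor) = { 'else', 'then', 'while', ; }.
Factor : ; 'while' contributes {;}.
From Factor : Args num: add FIRST(Args) = { 'else', 'then' }.
Union: FIRST(Factor) = { 'else', 'then', 'while', ; }.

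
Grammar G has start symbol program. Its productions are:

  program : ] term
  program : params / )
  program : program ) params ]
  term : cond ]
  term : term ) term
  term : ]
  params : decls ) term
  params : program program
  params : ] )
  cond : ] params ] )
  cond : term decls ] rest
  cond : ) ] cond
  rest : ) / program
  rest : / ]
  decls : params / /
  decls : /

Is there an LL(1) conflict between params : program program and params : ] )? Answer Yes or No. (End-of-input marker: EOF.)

Yes

FIRST(program program) = { /, ] } and FIRST(] )) = { ] }.
Both contain ], so the two alternatives are not disjoint — LL(1) conflict.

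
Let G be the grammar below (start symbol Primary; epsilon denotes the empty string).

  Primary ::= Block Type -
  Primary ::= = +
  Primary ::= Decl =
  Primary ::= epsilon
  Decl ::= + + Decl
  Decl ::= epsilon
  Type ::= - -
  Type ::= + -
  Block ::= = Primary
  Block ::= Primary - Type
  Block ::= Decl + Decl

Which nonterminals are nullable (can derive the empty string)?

{ Decl, Primary }

Directly nullable (have an epsilon-production): Primary, Decl.
No other nonterminal has a production whose RHS symbols are all nullable.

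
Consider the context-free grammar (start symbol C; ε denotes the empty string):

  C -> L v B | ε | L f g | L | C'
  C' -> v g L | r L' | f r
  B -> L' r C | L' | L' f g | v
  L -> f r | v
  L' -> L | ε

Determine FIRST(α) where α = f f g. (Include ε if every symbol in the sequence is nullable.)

f is a terminal; add {f} and stop.

{ f }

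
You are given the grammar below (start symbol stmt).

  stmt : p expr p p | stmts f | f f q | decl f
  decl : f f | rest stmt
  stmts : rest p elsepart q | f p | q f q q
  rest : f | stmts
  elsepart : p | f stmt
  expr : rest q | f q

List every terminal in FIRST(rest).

{ f, q }

rest : f contributes {f}.
From rest : stmts: add FIRST(stmts) = { f, q }.
Union: FIRST(rest) = { f, q }.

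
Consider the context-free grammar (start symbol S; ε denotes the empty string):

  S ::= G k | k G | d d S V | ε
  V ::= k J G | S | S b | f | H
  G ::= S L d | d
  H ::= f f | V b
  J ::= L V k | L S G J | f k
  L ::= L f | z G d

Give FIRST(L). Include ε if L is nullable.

From L ::= L f: add FIRST(L) = { z }.
L ::= z G d contributes {z}.
Union: FIRST(L) = { z }.

{ z }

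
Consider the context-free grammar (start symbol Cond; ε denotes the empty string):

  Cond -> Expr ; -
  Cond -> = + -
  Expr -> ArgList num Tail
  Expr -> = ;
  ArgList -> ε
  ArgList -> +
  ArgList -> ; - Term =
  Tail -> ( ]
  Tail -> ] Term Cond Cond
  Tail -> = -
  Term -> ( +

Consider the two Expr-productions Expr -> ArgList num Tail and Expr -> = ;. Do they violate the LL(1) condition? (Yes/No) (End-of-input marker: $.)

FIRST(ArgList num Tail) = { +, ;, num } and FIRST(= ;) = { = }.
The FIRST sets are disjoint and neither alternative is nullable — no conflict.

No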